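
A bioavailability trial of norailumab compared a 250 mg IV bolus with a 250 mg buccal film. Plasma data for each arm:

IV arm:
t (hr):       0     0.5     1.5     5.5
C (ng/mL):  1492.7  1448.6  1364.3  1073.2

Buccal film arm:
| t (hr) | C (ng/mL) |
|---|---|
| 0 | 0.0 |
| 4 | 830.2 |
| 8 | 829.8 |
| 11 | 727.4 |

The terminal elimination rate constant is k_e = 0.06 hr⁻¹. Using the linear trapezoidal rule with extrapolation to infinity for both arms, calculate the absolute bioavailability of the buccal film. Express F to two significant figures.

Trapezoidal AUC_0→5.5 (IV):
  [0→0.5]: (1492.7+1448.6)/2 × 0.5 = 735.325
  [0.5→1.5]: (1448.6+1364.3)/2 × 1 = 1406.45
  [1.5→5.5]: (1364.3+1073.2)/2 × 4 = 4875.0
  Sum = 7016.775 ng/mL·hr
IV tail: 1073.2/0.06 = 17886.667; AUC_iv,0→∞ = 7016.775 + 17886.667 = 24903.442 ng/mL·hr
Trapezoidal AUC_0→11 (buccal film):
  [0→4]: (0.0+830.2)/2 × 4 = 1660.4
  [4→8]: (830.2+829.8)/2 × 4 = 3320.0
  [8→11]: (829.8+727.4)/2 × 3 = 2335.8
  Sum = 7316.2 ng/mL·hr
buccal film tail: 727.4/0.06 = 12123.333; AUC_ev,0→∞ = 7316.2 + 12123.333 = 19439.533 ng/mL·hr
F = (AUC_ev/D_ev)/(AUC_iv/D_iv) = (19439.533/250)/(24903.442/250) = 77.758132/99.613768 = 0.7806

F = 0.78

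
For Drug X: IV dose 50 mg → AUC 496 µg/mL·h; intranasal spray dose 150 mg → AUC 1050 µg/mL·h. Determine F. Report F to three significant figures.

F = (AUC_ev / D_ev) / (AUC_iv / D_iv)
  = (1050/150) / (496/50)
  = 7 / 9.92 = 0.7056

F = 0.706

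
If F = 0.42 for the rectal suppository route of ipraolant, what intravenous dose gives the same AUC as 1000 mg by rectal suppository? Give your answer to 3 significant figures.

D_iv = 420 mg

Systemic exposure from an extravascular dose = F × D_ev, so the equivalent IV dose is F × D_ev.
D_iv = F × D_ev = 0.42 × 1000 = 420 mg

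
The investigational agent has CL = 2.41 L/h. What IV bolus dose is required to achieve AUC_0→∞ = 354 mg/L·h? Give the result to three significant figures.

Dose = 853 mg

Dose_iv = CL × AUC_0→∞
     = 2.41 × 354 = 853.14 mg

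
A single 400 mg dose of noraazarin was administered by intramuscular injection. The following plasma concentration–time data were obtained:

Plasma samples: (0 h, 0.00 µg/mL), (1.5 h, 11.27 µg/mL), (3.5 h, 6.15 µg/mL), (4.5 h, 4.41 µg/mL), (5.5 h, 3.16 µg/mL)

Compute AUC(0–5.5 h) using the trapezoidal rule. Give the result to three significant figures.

AUC = 34.9 µg/mL·h

Trapezoidal AUC_0→5.5:
  [0→1.5]: (0.00+11.27)/2 × 1.5 = 8.4525
  [1.5→3.5]: (11.27+6.15)/2 × 2 = 17.42
  [3.5→4.5]: (6.15+4.41)/2 × 1 = 5.28
  [4.5→5.5]: (4.41+3.16)/2 × 1 = 3.785
  Sum = 34.9375 µg/mL·h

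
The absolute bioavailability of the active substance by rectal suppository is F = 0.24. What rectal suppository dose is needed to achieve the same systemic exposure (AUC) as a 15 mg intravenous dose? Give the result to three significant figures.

D_rectal = 62.5 mg

For equal systemic exposure: F × D_ev = D_iv
D_ev = D_iv / F = 15 / 0.24 = 62.5 mg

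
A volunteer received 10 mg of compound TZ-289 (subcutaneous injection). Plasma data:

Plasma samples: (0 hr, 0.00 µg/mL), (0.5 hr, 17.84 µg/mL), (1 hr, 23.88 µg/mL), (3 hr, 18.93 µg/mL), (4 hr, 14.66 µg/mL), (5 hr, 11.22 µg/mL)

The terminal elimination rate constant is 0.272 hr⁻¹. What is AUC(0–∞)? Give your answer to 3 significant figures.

AUC = 129 µg/mL·hr

Trapezoidal AUC_0→5:
  [0→0.5]: (0.00+17.84)/2 × 0.5 = 4.46
  [0.5→1]: (17.84+23.88)/2 × 0.5 = 10.43
  [1→3]: (23.88+18.93)/2 × 2 = 42.81
  [3→4]: (18.93+14.66)/2 × 1 = 16.795
  [4→5]: (14.66+11.22)/2 × 1 = 12.94
  Sum = 87.435 µg/mL·hr
Extrapolated tail: C_last / k_e = 11.22 / 0.272 = 41.250
AUC_0→∞ = 87.435 + 41.250 = 128.685 µg/mL·hr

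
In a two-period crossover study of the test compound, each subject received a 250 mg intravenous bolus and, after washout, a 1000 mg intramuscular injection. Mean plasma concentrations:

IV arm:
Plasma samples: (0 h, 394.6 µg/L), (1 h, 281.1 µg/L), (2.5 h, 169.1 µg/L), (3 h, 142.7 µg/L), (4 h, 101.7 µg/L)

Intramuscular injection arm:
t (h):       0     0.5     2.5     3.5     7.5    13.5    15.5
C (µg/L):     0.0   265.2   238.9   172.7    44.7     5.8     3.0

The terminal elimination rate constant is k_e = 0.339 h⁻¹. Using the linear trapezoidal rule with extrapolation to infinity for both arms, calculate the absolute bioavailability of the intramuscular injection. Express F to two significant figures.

F = 0.29

Trapezoidal AUC_0→4 (IV):
  [0→1]: (394.6+281.1)/2 × 1 = 337.85
  [1→2.5]: (281.1+169.1)/2 × 1.5 = 337.65
  [2.5→3]: (169.1+142.7)/2 × 0.5 = 77.95
  [3→4]: (142.7+101.7)/2 × 1 = 122.2
  Sum = 875.65 µg/L·h
IV tail: 101.7/0.339 = 300.000; AUC_iv,0→∞ = 875.65 + 300.000 = 1175.65 µg/L·h
Trapezoidal AUC_0→15.5 (intramuscular injection):
  [0→0.5]: (0.0+265.2)/2 × 0.5 = 66.3
  [0.5→2.5]: (265.2+238.9)/2 × 2 = 504.1
  [2.5→3.5]: (238.9+172.7)/2 × 1 = 205.8
  [3.5→7.5]: (172.7+44.7)/2 × 4 = 434.8
  [7.5→13.5]: (44.7+5.8)/2 × 6 = 151.5
  [13.5→15.5]: (5.8+3.0)/2 × 2 = 8.8
  Sum = 1371.3 µg/L·h
intramuscular injection tail: 3.0/0.339 = 8.850; AUC_ev,0→∞ = 1371.3 + 8.850 = 1380.15 µg/L·h
F = (AUC_ev/D_ev)/(AUC_iv/D_iv) = (1380.15/1000)/(1175.65/250) = 1.38015/4.7026 = 0.2935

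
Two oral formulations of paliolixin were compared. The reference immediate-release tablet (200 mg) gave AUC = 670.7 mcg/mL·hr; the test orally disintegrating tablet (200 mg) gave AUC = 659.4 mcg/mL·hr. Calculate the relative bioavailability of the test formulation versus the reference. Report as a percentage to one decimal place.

F_rel = 98.3%

F_rel = (AUC_test/D_test) / (AUC_ref/D_ref)
      = (659.4/200) / (670.7/200)
      = 3.297 / 3.3535 = 0.9832 = 98.32%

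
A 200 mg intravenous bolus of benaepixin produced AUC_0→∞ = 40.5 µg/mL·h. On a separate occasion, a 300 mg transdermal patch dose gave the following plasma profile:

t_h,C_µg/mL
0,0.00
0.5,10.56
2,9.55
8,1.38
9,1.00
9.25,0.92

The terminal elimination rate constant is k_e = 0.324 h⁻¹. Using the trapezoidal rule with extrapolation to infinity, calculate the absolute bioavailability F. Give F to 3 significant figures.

F = 0.902

Trapezoidal AUC_0→9.25 (transdermal patch):
  [0→0.5]: (0.00+10.56)/2 × 0.5 = 2.64
  [0.5→2]: (10.56+9.55)/2 × 1.5 = 15.0825
  [2→8]: (9.55+1.38)/2 × 6 = 32.79
  [8→9]: (1.38+1.00)/2 × 1 = 1.19
  [9→9.25]: (1.00+0.92)/2 × 0.25 = 0.24
  Sum = 51.9425 µg/mL·h
Tail: C_last/k_e = 0.92/0.324 = 2.840
AUC_0→∞ (transdermal patch) = 51.9425 + 2.840 = 54.7825 µg/mL·h
F = (AUC_ev/D_ev)/(AUC_iv/D_iv) = (54.7825/300)/(40.5/200) = 0.182608/0.2025 = 0.9018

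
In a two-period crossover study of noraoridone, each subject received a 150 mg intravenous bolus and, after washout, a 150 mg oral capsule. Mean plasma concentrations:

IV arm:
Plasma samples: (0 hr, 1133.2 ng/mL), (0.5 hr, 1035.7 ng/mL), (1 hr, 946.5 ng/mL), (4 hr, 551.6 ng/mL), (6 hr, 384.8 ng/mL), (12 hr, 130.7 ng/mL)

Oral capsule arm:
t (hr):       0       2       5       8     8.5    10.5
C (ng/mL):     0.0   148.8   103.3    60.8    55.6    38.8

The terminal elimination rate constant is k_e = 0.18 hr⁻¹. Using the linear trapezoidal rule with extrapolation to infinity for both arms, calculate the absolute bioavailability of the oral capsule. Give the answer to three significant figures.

F = 0.171

Trapezoidal AUC_0→12 (IV):
  [0→0.5]: (1133.2+1035.7)/2 × 0.5 = 542.225
  [0.5→1]: (1035.7+946.5)/2 × 0.5 = 495.55
  [1→4]: (946.5+551.6)/2 × 3 = 2247.15
  [4→6]: (551.6+384.8)/2 × 2 = 936.4
  [6→12]: (384.8+130.7)/2 × 6 = 1546.5
  Sum = 5767.825 ng/mL·hr
IV tail: 130.7/0.18 = 726.111; AUC_iv,0→∞ = 5767.825 + 726.111 = 6493.936 ng/mL·hr
Trapezoidal AUC_0→10.5 (oral capsule):
  [0→2]: (0.0+148.8)/2 × 2 = 148.8
  [2→5]: (148.8+103.3)/2 × 3 = 378.15
  [5→8]: (103.3+60.8)/2 × 3 = 246.15
  [8→8.5]: (60.8+55.6)/2 × 0.5 = 29.1
  [8.5→10.5]: (55.6+38.8)/2 × 2 = 94.4
  Sum = 896.6 ng/mL·hr
oral capsule tail: 38.8/0.18 = 215.556; AUC_ev,0→∞ = 896.6 + 215.556 = 1112.156 ng/mL·hr
F = (AUC_ev/D_ev)/(AUC_iv/D_iv) = (1112.156/150)/(6493.936/150) = 7.41437/43.2929 = 0.1713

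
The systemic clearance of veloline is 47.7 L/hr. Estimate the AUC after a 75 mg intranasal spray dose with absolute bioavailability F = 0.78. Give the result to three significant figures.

AUC = 1.23 mg/L·hr

AUC_0→∞ = F × Dose / CL
        = 0.78 × 75 / 47.7 = 1.22642 mg/L·hr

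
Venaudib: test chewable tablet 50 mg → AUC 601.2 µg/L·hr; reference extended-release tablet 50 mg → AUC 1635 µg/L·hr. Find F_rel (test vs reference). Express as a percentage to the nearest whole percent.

F_rel = (AUC_test/D_test) / (AUC_ref/D_ref)
      = (601.2/50) / (1635/50)
      = 12.024 / 32.7 = 0.3677 = 36.77%

F_rel = 37%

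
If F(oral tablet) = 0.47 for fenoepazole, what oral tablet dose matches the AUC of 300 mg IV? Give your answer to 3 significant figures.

For equal systemic exposure: F × D_ev = D_iv
D_ev = D_iv / F = 300 / 0.47 = 638.298 mg

D_oral = 638 mg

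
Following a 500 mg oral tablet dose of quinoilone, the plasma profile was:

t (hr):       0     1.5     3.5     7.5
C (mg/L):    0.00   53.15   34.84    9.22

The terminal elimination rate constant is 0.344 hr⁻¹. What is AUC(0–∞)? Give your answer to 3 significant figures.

AUC = 243 mg/L·hr

Trapezoidal AUC_0→7.5:
  [0→1.5]: (0.00+53.15)/2 × 1.5 = 39.8625
  [1.5→3.5]: (53.15+34.84)/2 × 2 = 87.99
  [3.5→7.5]: (34.84+9.22)/2 × 4 = 88.12
  Sum = 215.9725 mg/L·hr
Extrapolated tail: C_last / k_e = 9.22 / 0.344 = 26.802
AUC_0→∞ = 215.9725 + 26.802 = 242.7745 mg/L·hr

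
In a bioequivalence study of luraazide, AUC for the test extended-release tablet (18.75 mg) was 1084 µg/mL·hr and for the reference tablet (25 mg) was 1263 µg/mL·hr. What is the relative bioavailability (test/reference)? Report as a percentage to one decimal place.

F_rel = 114.4%

F_rel = (AUC_test/D_test) / (AUC_ref/D_ref)
      = (1084/18.75) / (1263/25)
      = 57.8133 / 50.52 = 1.1444 = 114.44%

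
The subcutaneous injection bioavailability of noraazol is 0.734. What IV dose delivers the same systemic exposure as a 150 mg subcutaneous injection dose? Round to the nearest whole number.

Systemic exposure from an extravascular dose = F × D_ev, so the equivalent IV dose is F × D_ev.
D_iv = F × D_ev = 0.734 × 150 = 110.1 mg

D_iv = 110 mg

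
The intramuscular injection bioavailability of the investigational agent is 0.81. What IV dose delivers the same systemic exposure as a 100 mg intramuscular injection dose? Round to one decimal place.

Systemic exposure from an extravascular dose = F × D_ev, so the equivalent IV dose is F × D_ev.
D_iv = F × D_ev = 0.81 × 100 = 81 mg

D_iv = 81.0 mg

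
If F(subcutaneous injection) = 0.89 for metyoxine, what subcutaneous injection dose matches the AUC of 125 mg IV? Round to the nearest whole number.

For equal systemic exposure: F × D_ev = D_iv
D_ev = D_iv / F = 125 / 0.89 = 140.449 mg

D_subcutaneous = 140 mg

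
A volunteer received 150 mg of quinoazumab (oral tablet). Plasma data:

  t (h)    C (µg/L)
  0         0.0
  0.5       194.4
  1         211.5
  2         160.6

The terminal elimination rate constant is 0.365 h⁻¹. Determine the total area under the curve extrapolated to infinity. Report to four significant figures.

AUC = 776.1 µg/L·h

Trapezoidal AUC_0→2:
  [0→0.5]: (0.0+194.4)/2 × 0.5 = 48.6
  [0.5→1]: (194.4+211.5)/2 × 0.5 = 101.475
  [1→2]: (211.5+160.6)/2 × 1 = 186.05
  Sum = 336.125 µg/L·h
Extrapolated tail: C_last / k_e = 160.6 / 0.365 = 440.000
AUC_0→∞ = 336.125 + 440.000 = 776.125 µg/L·h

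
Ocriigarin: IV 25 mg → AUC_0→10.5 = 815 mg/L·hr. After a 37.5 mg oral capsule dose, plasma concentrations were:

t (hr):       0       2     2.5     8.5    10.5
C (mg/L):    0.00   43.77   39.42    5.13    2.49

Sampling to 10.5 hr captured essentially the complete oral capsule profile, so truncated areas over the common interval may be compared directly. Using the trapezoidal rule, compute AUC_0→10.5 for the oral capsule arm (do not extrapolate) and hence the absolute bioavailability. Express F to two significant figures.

F = 0.17

Trapezoidal AUC_0→10.5 (oral capsule):
  [0→2]: (0.00+43.77)/2 × 2 = 43.77
  [2→2.5]: (43.77+39.42)/2 × 0.5 = 20.7975
  [2.5→8.5]: (39.42+5.13)/2 × 6 = 133.65
  [8.5→10.5]: (5.13+2.49)/2 × 2 = 7.62
  Sum = 205.8375 mg/L·hr
F = (AUC_ev/D_ev)/(AUC_iv/D_iv) = (205.8375/37.5)/(815/25) = 5.489/32.6 = 0.1684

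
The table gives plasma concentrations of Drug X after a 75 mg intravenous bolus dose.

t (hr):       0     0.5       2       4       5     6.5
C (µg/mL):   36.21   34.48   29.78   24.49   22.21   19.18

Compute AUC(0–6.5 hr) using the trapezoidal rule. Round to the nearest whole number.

AUC = 175 µg/mL·hr

Trapezoidal AUC_0→6.5:
  [0→0.5]: (36.21+34.48)/2 × 0.5 = 17.6725
  [0.5→2]: (34.48+29.78)/2 × 1.5 = 48.195
  [2→4]: (29.78+24.49)/2 × 2 = 54.27
  [4→5]: (24.49+22.21)/2 × 1 = 23.35
  [5→6.5]: (22.21+19.18)/2 × 1.5 = 31.0425
  Sum = 174.53 µg/mL·hr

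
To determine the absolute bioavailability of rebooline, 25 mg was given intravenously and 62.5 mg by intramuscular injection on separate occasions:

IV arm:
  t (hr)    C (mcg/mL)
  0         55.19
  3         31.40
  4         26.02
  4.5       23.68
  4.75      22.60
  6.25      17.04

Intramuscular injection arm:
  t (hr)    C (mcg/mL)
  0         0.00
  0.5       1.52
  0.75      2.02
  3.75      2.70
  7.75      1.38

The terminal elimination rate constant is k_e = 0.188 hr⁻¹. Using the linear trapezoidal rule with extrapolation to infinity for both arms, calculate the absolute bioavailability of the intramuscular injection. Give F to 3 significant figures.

Trapezoidal AUC_0→6.25 (IV):
  [0→3]: (55.19+31.40)/2 × 3 = 129.885
  [3→4]: (31.40+26.02)/2 × 1 = 28.71
  [4→4.5]: (26.02+23.68)/2 × 0.5 = 12.425
  [4.5→4.75]: (23.68+22.60)/2 × 0.25 = 5.785
  [4.75→6.25]: (22.60+17.04)/2 × 1.5 = 29.73
  Sum = 206.535 mcg/mL·hr
IV tail: 17.04/0.188 = 90.638; AUC_iv,0→∞ = 206.535 + 90.638 = 297.173 mcg/mL·hr
Trapezoidal AUC_0→7.75 (intramuscular injection):
  [0→0.5]: (0.00+1.52)/2 × 0.5 = 0.38
  [0.5→0.75]: (1.52+2.02)/2 × 0.25 = 0.4425
  [0.75→3.75]: (2.02+2.70)/2 × 3 = 7.08
  [3.75→7.75]: (2.70+1.38)/2 × 4 = 8.16
  Sum = 16.0625 mcg/mL·hr
intramuscular injection tail: 1.38/0.188 = 7.340; AUC_ev,0→∞ = 16.0625 + 7.340 = 23.4025 mcg/mL·hr
F = (AUC_ev/D_ev)/(AUC_iv/D_iv) = (23.4025/62.5)/(297.173/25) = 0.37444/11.88692 = 0.0315

F = 0.0315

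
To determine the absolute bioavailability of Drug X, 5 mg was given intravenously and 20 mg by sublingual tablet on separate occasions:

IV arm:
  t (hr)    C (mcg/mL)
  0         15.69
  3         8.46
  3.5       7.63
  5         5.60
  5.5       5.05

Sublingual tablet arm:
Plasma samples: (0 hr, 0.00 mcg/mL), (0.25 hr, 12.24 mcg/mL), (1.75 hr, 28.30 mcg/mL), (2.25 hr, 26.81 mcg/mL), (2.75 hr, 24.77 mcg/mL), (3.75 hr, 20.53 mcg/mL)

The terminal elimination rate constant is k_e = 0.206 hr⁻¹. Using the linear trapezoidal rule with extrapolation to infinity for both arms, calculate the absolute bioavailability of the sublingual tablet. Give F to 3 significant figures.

F = 0.585

Trapezoidal AUC_0→5.5 (IV):
  [0→3]: (15.69+8.46)/2 × 3 = 36.225
  [3→3.5]: (8.46+7.63)/2 × 0.5 = 4.0225
  [3.5→5]: (7.63+5.60)/2 × 1.5 = 9.9225
  [5→5.5]: (5.60+5.05)/2 × 0.5 = 2.6625
  Sum = 52.8325 mcg/mL·hr
IV tail: 5.05/0.206 = 24.515; AUC_iv,0→∞ = 52.8325 + 24.515 = 77.3475 mcg/mL·hr
Trapezoidal AUC_0→3.75 (sublingual tablet):
  [0→0.25]: (0.00+12.24)/2 × 0.25 = 1.53
  [0.25→1.75]: (12.24+28.30)/2 × 1.5 = 30.405
  [1.75→2.25]: (28.30+26.81)/2 × 0.5 = 13.7775
  [2.25→2.75]: (26.81+24.77)/2 × 0.5 = 12.895
  [2.75→3.75]: (24.77+20.53)/2 × 1 = 22.65
  Sum = 81.2575 mcg/mL·hr
sublingual tablet tail: 20.53/0.206 = 99.660; AUC_ev,0→∞ = 81.2575 + 99.660 = 180.9175 mcg/mL·hr
F = (AUC_ev/D_ev)/(AUC_iv/D_iv) = (180.9175/20)/(77.3475/5) = 9.045875/15.4695 = 0.5848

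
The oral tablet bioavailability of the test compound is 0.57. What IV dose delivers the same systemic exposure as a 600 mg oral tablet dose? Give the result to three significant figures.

Systemic exposure from an extravascular dose = F × D_ev, so the equivalent IV dose is F × D_ev.
D_iv = F × D_ev = 0.57 × 600 = 342 mg

D_iv = 342 mg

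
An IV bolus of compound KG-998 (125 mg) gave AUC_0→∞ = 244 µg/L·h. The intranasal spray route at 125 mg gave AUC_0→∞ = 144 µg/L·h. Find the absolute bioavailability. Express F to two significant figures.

F = (AUC_ev / D_ev) / (AUC_iv / D_iv)
  = (144/125) / (244/125)
  = 1.152 / 1.952 = 0.5902

F = 0.59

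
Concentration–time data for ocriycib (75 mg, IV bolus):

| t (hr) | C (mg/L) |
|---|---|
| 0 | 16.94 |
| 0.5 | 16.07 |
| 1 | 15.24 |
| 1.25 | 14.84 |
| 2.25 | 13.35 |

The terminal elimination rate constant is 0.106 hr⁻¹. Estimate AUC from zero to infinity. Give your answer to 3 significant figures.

Trapezoidal AUC_0→2.25:
  [0→0.5]: (16.94+16.07)/2 × 0.5 = 8.2525
  [0.5→1]: (16.07+15.24)/2 × 0.5 = 7.8275
  [1→1.25]: (15.24+14.84)/2 × 0.25 = 3.76
  [1.25→2.25]: (14.84+13.35)/2 × 1 = 14.095
  Sum = 33.935 mg/L·hr
Extrapolated tail: C_last / k_e = 13.35 / 0.106 = 125.943
AUC_0→∞ = 33.935 + 125.943 = 159.878 mg/L·hr

AUC = 160 mg/L·hr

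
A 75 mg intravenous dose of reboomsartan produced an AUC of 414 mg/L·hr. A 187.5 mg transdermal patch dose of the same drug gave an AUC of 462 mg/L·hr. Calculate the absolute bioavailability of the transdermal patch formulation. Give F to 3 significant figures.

F = 0.446

F = (AUC_ev / D_ev) / (AUC_iv / D_iv)
  = (462/187.5) / (414/75)
  = 2.464 / 5.52 = 0.4464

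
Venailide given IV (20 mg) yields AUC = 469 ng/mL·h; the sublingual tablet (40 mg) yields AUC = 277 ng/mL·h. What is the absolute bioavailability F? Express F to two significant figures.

F = 0.30

F = (AUC_ev / D_ev) / (AUC_iv / D_iv)
  = (277/40) / (469/20)
  = 6.925 / 23.45 = 0.2953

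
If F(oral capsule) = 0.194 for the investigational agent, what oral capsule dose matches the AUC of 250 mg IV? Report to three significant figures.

For equal systemic exposure: F × D_ev = D_iv
D_ev = D_iv / F = 250 / 0.194 = 1288.66 mg

D_oral = 1290 mg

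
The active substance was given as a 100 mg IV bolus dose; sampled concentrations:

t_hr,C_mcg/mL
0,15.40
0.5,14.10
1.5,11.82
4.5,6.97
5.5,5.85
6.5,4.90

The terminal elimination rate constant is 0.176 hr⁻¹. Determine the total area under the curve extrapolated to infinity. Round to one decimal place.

AUC = 88.1 mcg/mL·hr

Trapezoidal AUC_0→6.5:
  [0→0.5]: (15.40+14.10)/2 × 0.5 = 7.375
  [0.5→1.5]: (14.10+11.82)/2 × 1 = 12.96
  [1.5→4.5]: (11.82+6.97)/2 × 3 = 28.185
  [4.5→5.5]: (6.97+5.85)/2 × 1 = 6.41
  [5.5→6.5]: (5.85+4.90)/2 × 1 = 5.375
  Sum = 60.305 mcg/mL·hr
Extrapolated tail: C_last / k_e = 4.90 / 0.176 = 27.841
AUC_0→∞ = 60.305 + 27.841 = 88.146 mcg/mL·hr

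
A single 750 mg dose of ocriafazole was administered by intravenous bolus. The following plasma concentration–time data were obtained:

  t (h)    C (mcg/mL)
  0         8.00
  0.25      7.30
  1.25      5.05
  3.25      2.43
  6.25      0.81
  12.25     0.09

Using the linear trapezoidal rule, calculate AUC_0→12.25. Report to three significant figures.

AUC = 23.1 mcg/mL·h

Trapezoidal AUC_0→12.25:
  [0→0.25]: (8.00+7.30)/2 × 0.25 = 1.9125
  [0.25→1.25]: (7.30+5.05)/2 × 1 = 6.175
  [1.25→3.25]: (5.05+2.43)/2 × 2 = 7.48
  [3.25→6.25]: (2.43+0.81)/2 × 3 = 4.86
  [6.25→12.25]: (0.81+0.09)/2 × 6 = 2.7
  Sum = 23.1275 mcg/mL·h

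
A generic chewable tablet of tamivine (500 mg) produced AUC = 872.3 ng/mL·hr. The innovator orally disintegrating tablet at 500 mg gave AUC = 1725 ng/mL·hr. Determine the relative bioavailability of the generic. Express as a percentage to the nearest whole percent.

F_rel = 51%

F_rel = (AUC_test/D_test) / (AUC_ref/D_ref)
      = (872.3/500) / (1725/500)
      = 1.7446 / 3.45 = 0.5057 = 50.57%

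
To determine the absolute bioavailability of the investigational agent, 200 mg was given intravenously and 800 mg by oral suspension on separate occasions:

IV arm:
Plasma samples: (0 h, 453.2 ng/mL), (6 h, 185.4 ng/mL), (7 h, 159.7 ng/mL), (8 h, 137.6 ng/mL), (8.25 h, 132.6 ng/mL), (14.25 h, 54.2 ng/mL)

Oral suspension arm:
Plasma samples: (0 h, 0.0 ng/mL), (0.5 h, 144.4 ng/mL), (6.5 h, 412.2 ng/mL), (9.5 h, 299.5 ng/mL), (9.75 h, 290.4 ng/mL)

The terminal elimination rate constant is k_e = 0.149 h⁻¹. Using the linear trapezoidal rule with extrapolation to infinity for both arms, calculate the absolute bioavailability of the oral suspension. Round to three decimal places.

F = 0.375

Trapezoidal AUC_0→14.25 (IV):
  [0→6]: (453.2+185.4)/2 × 6 = 1915.8
  [6→7]: (185.4+159.7)/2 × 1 = 172.55
  [7→8]: (159.7+137.6)/2 × 1 = 148.65
  [8→8.25]: (137.6+132.6)/2 × 0.25 = 33.775
  [8.25→14.25]: (132.6+54.2)/2 × 6 = 560.4
  Sum = 2831.175 ng/mL·h
IV tail: 54.2/0.149 = 363.758; AUC_iv,0→∞ = 2831.175 + 363.758 = 3194.933 ng/mL·h
Trapezoidal AUC_0→9.75 (oral suspension):
  [0→0.5]: (0.0+144.4)/2 × 0.5 = 36.1
  [0.5→6.5]: (144.4+412.2)/2 × 6 = 1669.8
  [6.5→9.5]: (412.2+299.5)/2 × 3 = 1067.55
  [9.5→9.75]: (299.5+290.4)/2 × 0.25 = 73.7375
  Sum = 2847.1875 ng/mL·h
oral suspension tail: 290.4/0.149 = 1948.993; AUC_ev,0→∞ = 2847.1875 + 1948.993 = 4796.1805 ng/mL·h
F = (AUC_ev/D_ev)/(AUC_iv/D_iv) = (4796.1805/800)/(3194.933/200) = 5.99523/15.974665 = 0.3753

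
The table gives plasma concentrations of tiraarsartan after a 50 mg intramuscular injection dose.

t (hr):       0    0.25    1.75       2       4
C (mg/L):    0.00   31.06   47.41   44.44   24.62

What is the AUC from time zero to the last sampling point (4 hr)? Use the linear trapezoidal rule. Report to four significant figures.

AUC = 143.3 mg/L·hr

Trapezoidal AUC_0→4:
  [0→0.25]: (0.00+31.06)/2 × 0.25 = 3.8825
  [0.25→1.75]: (31.06+47.41)/2 × 1.5 = 58.8525
  [1.75→2]: (47.41+44.44)/2 × 0.25 = 11.48125
  [2→4]: (44.44+24.62)/2 × 2 = 69.06
  Sum = 143.27625 mg/L·hr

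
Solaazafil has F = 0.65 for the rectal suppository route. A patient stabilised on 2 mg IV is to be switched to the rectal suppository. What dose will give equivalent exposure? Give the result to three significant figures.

For equal systemic exposure: F × D_ev = D_iv
D_ev = D_iv / F = 2 / 0.65 = 3.07692 mg

D_rectal = 3.08 mg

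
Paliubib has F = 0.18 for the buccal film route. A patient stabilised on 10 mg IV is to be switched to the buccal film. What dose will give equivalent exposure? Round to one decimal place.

D_buccal = 55.6 mg

For equal systemic exposure: F × D_ev = D_iv
D_ev = D_iv / F = 10 / 0.18 = 55.5556 mg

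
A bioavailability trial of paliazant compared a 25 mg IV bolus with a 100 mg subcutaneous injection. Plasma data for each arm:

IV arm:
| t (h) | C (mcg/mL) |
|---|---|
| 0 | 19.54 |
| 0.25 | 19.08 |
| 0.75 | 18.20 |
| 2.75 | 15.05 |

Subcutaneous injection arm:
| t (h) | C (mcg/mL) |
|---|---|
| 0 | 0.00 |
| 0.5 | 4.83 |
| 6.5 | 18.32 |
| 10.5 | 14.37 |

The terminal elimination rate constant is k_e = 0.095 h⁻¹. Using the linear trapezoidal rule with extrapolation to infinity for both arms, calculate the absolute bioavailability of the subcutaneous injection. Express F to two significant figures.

F = 0.35

Trapezoidal AUC_0→2.75 (IV):
  [0→0.25]: (19.54+19.08)/2 × 0.25 = 4.8275
  [0.25→0.75]: (19.08+18.20)/2 × 0.5 = 9.32
  [0.75→2.75]: (18.20+15.05)/2 × 2 = 33.25
  Sum = 47.3975 mcg/mL·h
IV tail: 15.05/0.095 = 158.421; AUC_iv,0→∞ = 47.3975 + 158.421 = 205.8185 mcg/mL·h
Trapezoidal AUC_0→10.5 (subcutaneous injection):
  [0→0.5]: (0.00+4.83)/2 × 0.5 = 1.2075
  [0.5→6.5]: (4.83+18.32)/2 × 6 = 69.45
  [6.5→10.5]: (18.32+14.37)/2 × 4 = 65.38
  Sum = 136.0375 mcg/mL·h
subcutaneous injection tail: 14.37/0.095 = 151.263; AUC_ev,0→∞ = 136.0375 + 151.263 = 287.3005 mcg/mL·h
F = (AUC_ev/D_ev)/(AUC_iv/D_iv) = (287.3005/100)/(205.8185/25) = 2.873005/8.23274 = 0.3490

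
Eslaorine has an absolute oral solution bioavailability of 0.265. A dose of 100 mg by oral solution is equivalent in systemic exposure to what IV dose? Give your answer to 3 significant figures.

Systemic exposure from an extravascular dose = F × D_ev, so the equivalent IV dose is F × D_ev.
D_iv = F × D_ev = 0.265 × 100 = 26.5 mg

D_iv = 26.5 mg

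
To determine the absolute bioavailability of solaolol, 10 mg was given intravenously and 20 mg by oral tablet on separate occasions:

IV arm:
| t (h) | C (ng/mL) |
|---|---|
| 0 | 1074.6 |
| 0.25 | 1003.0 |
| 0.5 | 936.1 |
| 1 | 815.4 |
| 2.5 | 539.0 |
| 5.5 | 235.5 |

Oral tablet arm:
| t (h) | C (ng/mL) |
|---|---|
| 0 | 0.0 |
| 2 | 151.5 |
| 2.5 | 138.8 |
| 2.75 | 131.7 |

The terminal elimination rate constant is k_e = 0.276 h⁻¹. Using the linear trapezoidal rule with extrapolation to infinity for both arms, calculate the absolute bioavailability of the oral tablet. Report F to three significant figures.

Trapezoidal AUC_0→5.5 (IV):
  [0→0.25]: (1074.6+1003.0)/2 × 0.25 = 259.7
  [0.25→0.5]: (1003.0+936.1)/2 × 0.25 = 242.3875
  [0.5→1]: (936.1+815.4)/2 × 0.5 = 437.875
  [1→2.5]: (815.4+539.0)/2 × 1.5 = 1015.8
  [2.5→5.5]: (539.0+235.5)/2 × 3 = 1161.75
  Sum = 3117.5125 ng/mL·h
IV tail: 235.5/0.276 = 853.261; AUC_iv,0→∞ = 3117.5125 + 853.261 = 3970.7735 ng/mL·h
Trapezoidal AUC_0→2.75 (oral tablet):
  [0→2]: (0.0+151.5)/2 × 2 = 151.5
  [2→2.5]: (151.5+138.8)/2 × 0.5 = 72.575
  [2.5→2.75]: (138.8+131.7)/2 × 0.25 = 33.8125
  Sum = 257.8875 ng/mL·h
oral tablet tail: 131.7/0.276 = 477.174; AUC_ev,0→∞ = 257.8875 + 477.174 = 735.0615 ng/mL·h
F = (AUC_ev/D_ev)/(AUC_iv/D_iv) = (735.0615/20)/(3970.7735/10) = 36.753075/397.07735 = 0.0926

F = 0.0926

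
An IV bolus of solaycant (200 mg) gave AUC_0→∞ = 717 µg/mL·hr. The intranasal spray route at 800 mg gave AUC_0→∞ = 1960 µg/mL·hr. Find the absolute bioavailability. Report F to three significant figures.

F = (AUC_ev / D_ev) / (AUC_iv / D_iv)
  = (1960/800) / (717/200)
  = 2.45 / 3.585 = 0.6834

F = 0.683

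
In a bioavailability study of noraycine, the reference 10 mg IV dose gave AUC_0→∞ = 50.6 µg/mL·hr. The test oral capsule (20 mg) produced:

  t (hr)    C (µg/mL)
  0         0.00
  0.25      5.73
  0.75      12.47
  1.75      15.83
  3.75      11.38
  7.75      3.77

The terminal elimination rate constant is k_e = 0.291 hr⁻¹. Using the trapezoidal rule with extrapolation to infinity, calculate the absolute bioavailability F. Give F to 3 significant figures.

Trapezoidal AUC_0→7.75 (oral capsule):
  [0→0.25]: (0.00+5.73)/2 × 0.25 = 0.71625
  [0.25→0.75]: (5.73+12.47)/2 × 0.5 = 4.55
  [0.75→1.75]: (12.47+15.83)/2 × 1 = 14.15
  [1.75→3.75]: (15.83+11.38)/2 × 2 = 27.21
  [3.75→7.75]: (11.38+3.77)/2 × 4 = 30.3
  Sum = 76.92625 µg/mL·hr
Tail: C_last/k_e = 3.77/0.291 = 12.955
AUC_0→∞ (oral capsule) = 76.92625 + 12.955 = 89.88125 µg/mL·hr
F = (AUC_ev/D_ev)/(AUC_iv/D_iv) = (89.88125/20)/(50.6/10) = 4.4940625/5.06 = 0.8882

F = 0.888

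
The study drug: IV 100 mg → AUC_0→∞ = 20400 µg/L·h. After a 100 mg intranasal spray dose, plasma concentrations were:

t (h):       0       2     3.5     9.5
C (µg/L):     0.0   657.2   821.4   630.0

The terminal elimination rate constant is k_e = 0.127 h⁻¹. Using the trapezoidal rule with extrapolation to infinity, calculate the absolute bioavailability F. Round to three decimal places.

Trapezoidal AUC_0→9.5 (intranasal spray):
  [0→2]: (0.0+657.2)/2 × 2 = 657.2
  [2→3.5]: (657.2+821.4)/2 × 1.5 = 1108.95
  [3.5→9.5]: (821.4+630.0)/2 × 6 = 4354.2
  Sum = 6120.35 µg/L·h
Tail: C_last/k_e = 630.0/0.127 = 4960.630
AUC_0→∞ (intranasal spray) = 6120.35 + 4960.630 = 11080.98 µg/L·h
F = (AUC_ev/D_ev)/(AUC_iv/D_iv) = (11080.98/100)/(20400/100) = 110.8098/204 = 0.5432

F = 0.543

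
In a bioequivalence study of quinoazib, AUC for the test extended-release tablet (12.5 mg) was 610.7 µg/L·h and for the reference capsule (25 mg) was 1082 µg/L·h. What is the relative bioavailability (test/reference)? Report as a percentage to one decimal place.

F_rel = (AUC_test/D_test) / (AUC_ref/D_ref)
      = (610.7/12.5) / (1082/25)
      = 48.856 / 43.28 = 1.1288 = 112.88%

F_rel = 112.9%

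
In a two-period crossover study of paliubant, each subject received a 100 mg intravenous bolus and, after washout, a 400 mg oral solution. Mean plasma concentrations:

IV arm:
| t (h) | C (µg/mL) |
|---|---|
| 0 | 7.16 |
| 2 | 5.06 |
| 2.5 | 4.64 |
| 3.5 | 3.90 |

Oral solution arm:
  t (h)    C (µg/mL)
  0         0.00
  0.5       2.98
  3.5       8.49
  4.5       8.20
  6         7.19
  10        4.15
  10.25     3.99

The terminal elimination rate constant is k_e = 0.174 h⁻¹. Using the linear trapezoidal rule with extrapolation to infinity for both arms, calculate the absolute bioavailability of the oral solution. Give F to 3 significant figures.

Trapezoidal AUC_0→3.5 (IV):
  [0→2]: (7.16+5.06)/2 × 2 = 12.22
  [2→2.5]: (5.06+4.64)/2 × 0.5 = 2.425
  [2.5→3.5]: (4.64+3.90)/2 × 1 = 4.27
  Sum = 18.915 µg/mL·h
IV tail: 3.90/0.174 = 22.414; AUC_iv,0→∞ = 18.915 + 22.414 = 41.329 µg/mL·h
Trapezoidal AUC_0→10.25 (oral solution):
  [0→0.5]: (0.00+2.98)/2 × 0.5 = 0.745
  [0.5→3.5]: (2.98+8.49)/2 × 3 = 17.205
  [3.5→4.5]: (8.49+8.20)/2 × 1 = 8.345
  [4.5→6]: (8.20+7.19)/2 × 1.5 = 11.5425
  [6→10]: (7.19+4.15)/2 × 4 = 22.68
  [10→10.25]: (4.15+3.99)/2 × 0.25 = 1.0175
  Sum = 61.535 µg/mL·h
oral solution tail: 3.99/0.174 = 22.931; AUC_ev,0→∞ = 61.535 + 22.931 = 84.466 µg/mL·h
F = (AUC_ev/D_ev)/(AUC_iv/D_iv) = (84.466/400)/(41.329/100) = 0.211165/0.41329 = 0.5109

F = 0.511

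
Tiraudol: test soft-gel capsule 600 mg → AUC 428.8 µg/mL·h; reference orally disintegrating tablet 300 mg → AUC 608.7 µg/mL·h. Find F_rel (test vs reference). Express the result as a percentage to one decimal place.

F_rel = 35.2%

F_rel = (AUC_test/D_test) / (AUC_ref/D_ref)
      = (428.8/600) / (608.7/300)
      = 0.714667 / 2.029 = 0.3522 = 35.22%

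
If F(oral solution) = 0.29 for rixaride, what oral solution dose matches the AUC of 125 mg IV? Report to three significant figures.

D_oral = 431 mg

For equal systemic exposure: F × D_ev = D_iv
D_ev = D_iv / F = 125 / 0.29 = 431.034 mg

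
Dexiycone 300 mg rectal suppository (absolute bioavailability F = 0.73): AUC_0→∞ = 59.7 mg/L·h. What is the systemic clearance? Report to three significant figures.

CL = 3.67 L/h

CL = F × Dose / AUC_0→∞
   = 0.73 × 300 / 59.7 = 3.66834 L/h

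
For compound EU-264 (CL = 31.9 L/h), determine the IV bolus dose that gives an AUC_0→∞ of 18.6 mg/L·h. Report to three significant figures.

Dose = 593 mg

Dose_iv = CL × AUC_0→∞
     = 31.9 × 18.6 = 593.34 mg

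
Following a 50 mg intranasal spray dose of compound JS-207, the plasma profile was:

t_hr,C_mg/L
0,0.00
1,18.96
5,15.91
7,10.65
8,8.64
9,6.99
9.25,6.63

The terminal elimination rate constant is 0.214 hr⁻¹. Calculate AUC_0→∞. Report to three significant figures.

Trapezoidal AUC_0→9.25:
  [0→1]: (0.00+18.96)/2 × 1 = 9.48
  [1→5]: (18.96+15.91)/2 × 4 = 69.74
  [5→7]: (15.91+10.65)/2 × 2 = 26.56
  [7→8]: (10.65+8.64)/2 × 1 = 9.645
  [8→9]: (8.64+6.99)/2 × 1 = 7.815
  [9→9.25]: (6.99+6.63)/2 × 0.25 = 1.7025
  Sum = 124.9425 mg/L·hr
Extrapolated tail: C_last / k_e = 6.63 / 0.214 = 30.981
AUC_0→∞ = 124.9425 + 30.981 = 155.9235 mg/L·hr

AUC = 156 mg/L·hr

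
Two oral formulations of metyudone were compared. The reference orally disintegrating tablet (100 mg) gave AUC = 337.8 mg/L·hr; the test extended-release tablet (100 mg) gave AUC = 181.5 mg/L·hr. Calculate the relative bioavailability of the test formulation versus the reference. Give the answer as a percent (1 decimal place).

F_rel = (AUC_test/D_test) / (AUC_ref/D_ref)
      = (181.5/100) / (337.8/100)
      = 1.815 / 3.378 = 0.5373 = 53.73%

F_rel = 53.7%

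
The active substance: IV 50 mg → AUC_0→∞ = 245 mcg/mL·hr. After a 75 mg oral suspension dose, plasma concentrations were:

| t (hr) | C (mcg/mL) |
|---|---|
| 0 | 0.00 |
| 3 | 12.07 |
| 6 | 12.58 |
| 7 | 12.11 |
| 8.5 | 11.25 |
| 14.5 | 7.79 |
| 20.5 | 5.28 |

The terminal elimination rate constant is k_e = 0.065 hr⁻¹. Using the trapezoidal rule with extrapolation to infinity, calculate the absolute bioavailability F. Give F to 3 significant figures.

F = 0.714

Trapezoidal AUC_0→20.5 (oral suspension):
  [0→3]: (0.00+12.07)/2 × 3 = 18.105
  [3→6]: (12.07+12.58)/2 × 3 = 36.975
  [6→7]: (12.58+12.11)/2 × 1 = 12.345
  [7→8.5]: (12.11+11.25)/2 × 1.5 = 17.52
  [8.5→14.5]: (11.25+7.79)/2 × 6 = 57.12
  [14.5→20.5]: (7.79+5.28)/2 × 6 = 39.21
  Sum = 181.275 mcg/mL·hr
Tail: C_last/k_e = 5.28/0.065 = 81.231
AUC_0→∞ (oral suspension) = 181.275 + 81.231 = 262.506 mcg/mL·hr
F = (AUC_ev/D_ev)/(AUC_iv/D_iv) = (262.506/75)/(245/50) = 3.50008/4.9 = 0.7143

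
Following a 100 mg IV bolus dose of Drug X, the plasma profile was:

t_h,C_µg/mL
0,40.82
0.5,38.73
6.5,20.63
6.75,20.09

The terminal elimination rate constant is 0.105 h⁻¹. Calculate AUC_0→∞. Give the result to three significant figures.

AUC = 394 µg/mL·h

Trapezoidal AUC_0→6.75:
  [0→0.5]: (40.82+38.73)/2 × 0.5 = 19.8875
  [0.5→6.5]: (38.73+20.63)/2 × 6 = 178.08
  [6.5→6.75]: (20.63+20.09)/2 × 0.25 = 5.09
  Sum = 203.0575 µg/mL·h
Extrapolated tail: C_last / k_e = 20.09 / 0.105 = 191.333
AUC_0→∞ = 203.0575 + 191.333 = 394.3905 µg/mL·h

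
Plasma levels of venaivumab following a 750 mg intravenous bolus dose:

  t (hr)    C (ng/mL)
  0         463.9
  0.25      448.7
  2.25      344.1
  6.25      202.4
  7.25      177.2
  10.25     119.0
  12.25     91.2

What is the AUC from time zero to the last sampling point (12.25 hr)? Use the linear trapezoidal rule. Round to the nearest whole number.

Trapezoidal AUC_0→12.25:
  [0→0.25]: (463.9+448.7)/2 × 0.25 = 114.075
  [0.25→2.25]: (448.7+344.1)/2 × 2 = 792.8
  [2.25→6.25]: (344.1+202.4)/2 × 4 = 1093.0
  [6.25→7.25]: (202.4+177.2)/2 × 1 = 189.8
  [7.25→10.25]: (177.2+119.0)/2 × 3 = 444.3
  [10.25→12.25]: (119.0+91.2)/2 × 2 = 210.2
  Sum = 2844.175 ng/mL·hr

AUC = 2844 ng/mL·hr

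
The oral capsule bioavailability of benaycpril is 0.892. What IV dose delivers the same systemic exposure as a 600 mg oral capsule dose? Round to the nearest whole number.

D_iv = 535 mg

Systemic exposure from an extravascular dose = F × D_ev, so the equivalent IV dose is F × D_ev.
D_iv = F × D_ev = 0.892 × 600 = 535.2 mg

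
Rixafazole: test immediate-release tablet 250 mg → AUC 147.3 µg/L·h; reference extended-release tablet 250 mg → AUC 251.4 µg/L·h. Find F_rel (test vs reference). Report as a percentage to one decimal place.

F_rel = (AUC_test/D_test) / (AUC_ref/D_ref)
      = (147.3/250) / (251.4/250)
      = 0.5892 / 1.0056 = 0.5859 = 58.59%

F_rel = 58.6%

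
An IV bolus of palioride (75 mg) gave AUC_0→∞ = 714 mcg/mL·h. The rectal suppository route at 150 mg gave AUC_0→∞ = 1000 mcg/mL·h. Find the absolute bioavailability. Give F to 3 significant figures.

F = (AUC_ev / D_ev) / (AUC_iv / D_iv)
  = (1000/150) / (714/75)
  = 6.66667 / 9.52 = 0.7003

F = 0.700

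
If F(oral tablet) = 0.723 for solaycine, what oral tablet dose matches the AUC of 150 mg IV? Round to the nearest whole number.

For equal systemic exposure: F × D_ev = D_iv
D_ev = D_iv / F = 150 / 0.723 = 207.469 mg

D_oral = 207 mg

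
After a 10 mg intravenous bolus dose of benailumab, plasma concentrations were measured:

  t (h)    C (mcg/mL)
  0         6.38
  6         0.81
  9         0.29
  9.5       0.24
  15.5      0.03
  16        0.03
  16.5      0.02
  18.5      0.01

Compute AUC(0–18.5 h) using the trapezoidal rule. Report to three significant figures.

AUC = 24.2 mcg/mL·h

Trapezoidal AUC_0→18.5:
  [0→6]: (6.38+0.81)/2 × 6 = 21.57
  [6→9]: (0.81+0.29)/2 × 3 = 1.65
  [9→9.5]: (0.29+0.24)/2 × 0.5 = 0.1325
  [9.5→15.5]: (0.24+0.03)/2 × 6 = 0.81
  [15.5→16]: (0.03+0.03)/2 × 0.5 = 0.015
  [16→16.5]: (0.03+0.02)/2 × 0.5 = 0.0125
  [16.5→18.5]: (0.02+0.01)/2 × 2 = 0.03
  Sum = 24.22 mcg/mL·h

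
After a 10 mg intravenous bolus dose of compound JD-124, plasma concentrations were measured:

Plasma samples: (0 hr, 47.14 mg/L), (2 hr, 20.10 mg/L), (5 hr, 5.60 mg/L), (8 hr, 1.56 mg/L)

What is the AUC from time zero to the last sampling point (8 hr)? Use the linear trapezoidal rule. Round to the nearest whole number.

AUC = 117 mg/L·hr

Trapezoidal AUC_0→8:
  [0→2]: (47.14+20.10)/2 × 2 = 67.24
  [2→5]: (20.10+5.60)/2 × 3 = 38.55
  [5→8]: (5.60+1.56)/2 × 3 = 10.74
  Sum = 116.53 mg/L·hr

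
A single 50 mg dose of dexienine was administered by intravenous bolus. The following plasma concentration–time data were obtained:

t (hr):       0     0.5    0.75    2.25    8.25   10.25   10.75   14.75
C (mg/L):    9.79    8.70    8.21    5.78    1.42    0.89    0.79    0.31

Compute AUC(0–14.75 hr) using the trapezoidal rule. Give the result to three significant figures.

AUC = 43.8 mg/L·hr

Trapezoidal AUC_0→14.75:
  [0→0.5]: (9.79+8.70)/2 × 0.5 = 4.6225
  [0.5→0.75]: (8.70+8.21)/2 × 0.25 = 2.11375
  [0.75→2.25]: (8.21+5.78)/2 × 1.5 = 10.4925
  [2.25→8.25]: (5.78+1.42)/2 × 6 = 21.6
  [8.25→10.25]: (1.42+0.89)/2 × 2 = 2.31
  [10.25→10.75]: (0.89+0.79)/2 × 0.5 = 0.42
  [10.75→14.75]: (0.79+0.31)/2 × 4 = 2.2
  Sum = 43.75875 mg/L·hr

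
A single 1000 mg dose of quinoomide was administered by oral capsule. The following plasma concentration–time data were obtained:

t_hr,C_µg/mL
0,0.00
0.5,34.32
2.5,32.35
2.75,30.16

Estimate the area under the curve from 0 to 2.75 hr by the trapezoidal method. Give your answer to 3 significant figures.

AUC = 83.1 µg/mL·hr

Trapezoidal AUC_0→2.75:
  [0→0.5]: (0.00+34.32)/2 × 0.5 = 8.58
  [0.5→2.5]: (34.32+32.35)/2 × 2 = 66.67
  [2.5→2.75]: (32.35+30.16)/2 × 0.25 = 7.81375
  Sum = 83.06375 µg/mL·hr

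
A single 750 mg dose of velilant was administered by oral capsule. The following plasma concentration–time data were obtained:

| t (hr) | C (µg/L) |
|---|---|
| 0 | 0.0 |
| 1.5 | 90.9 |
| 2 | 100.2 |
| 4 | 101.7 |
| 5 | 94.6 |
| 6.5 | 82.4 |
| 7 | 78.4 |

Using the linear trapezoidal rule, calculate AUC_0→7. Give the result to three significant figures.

Trapezoidal AUC_0→7:
  [0→1.5]: (0.0+90.9)/2 × 1.5 = 68.175
  [1.5→2]: (90.9+100.2)/2 × 0.5 = 47.775
  [2→4]: (100.2+101.7)/2 × 2 = 201.9
  [4→5]: (101.7+94.6)/2 × 1 = 98.15
  [5→6.5]: (94.6+82.4)/2 × 1.5 = 132.75
  [6.5→7]: (82.4+78.4)/2 × 0.5 = 40.2
  Sum = 588.95 µg/L·hr

AUC = 589 µg/L·hr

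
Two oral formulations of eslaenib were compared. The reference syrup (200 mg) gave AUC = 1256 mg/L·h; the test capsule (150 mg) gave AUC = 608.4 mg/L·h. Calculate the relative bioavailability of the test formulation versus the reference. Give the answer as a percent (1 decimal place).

F_rel = 64.6%

F_rel = (AUC_test/D_test) / (AUC_ref/D_ref)
      = (608.4/150) / (1256/200)
      = 4.056 / 6.28 = 0.6459 = 64.59%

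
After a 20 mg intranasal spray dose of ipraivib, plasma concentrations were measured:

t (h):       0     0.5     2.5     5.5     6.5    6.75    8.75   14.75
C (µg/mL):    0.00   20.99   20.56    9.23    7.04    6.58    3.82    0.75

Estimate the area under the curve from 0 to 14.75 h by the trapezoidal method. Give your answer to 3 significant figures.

AUC = 125 µg/mL·h

Trapezoidal AUC_0→14.75:
  [0→0.5]: (0.00+20.99)/2 × 0.5 = 5.2475
  [0.5→2.5]: (20.99+20.56)/2 × 2 = 41.55
  [2.5→5.5]: (20.56+9.23)/2 × 3 = 44.685
  [5.5→6.5]: (9.23+7.04)/2 × 1 = 8.135
  [6.5→6.75]: (7.04+6.58)/2 × 0.25 = 1.7025
  [6.75→8.75]: (6.58+3.82)/2 × 2 = 10.4
  [8.75→14.75]: (3.82+0.75)/2 × 6 = 13.71
  Sum = 125.43 µg/mL·h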